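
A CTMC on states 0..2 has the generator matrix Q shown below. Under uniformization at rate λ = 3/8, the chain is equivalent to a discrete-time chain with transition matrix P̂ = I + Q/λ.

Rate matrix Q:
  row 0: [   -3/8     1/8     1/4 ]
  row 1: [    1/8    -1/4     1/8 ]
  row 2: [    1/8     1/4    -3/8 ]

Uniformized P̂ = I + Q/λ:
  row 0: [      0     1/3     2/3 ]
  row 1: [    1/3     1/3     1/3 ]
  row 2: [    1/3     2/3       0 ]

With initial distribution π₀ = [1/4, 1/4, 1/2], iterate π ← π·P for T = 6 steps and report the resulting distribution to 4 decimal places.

t=0: π = [0.2500, 0.2500, 0.5000]
t=1: π = [0.2500, 0.5000, 0.2500]
t=2: π = [0.2500, 0.4167, 0.3333]
t=3: π = [0.2500, 0.4444, 0.3056]
t=4: π = [0.2500, 0.4352, 0.3148]
t=5: π = [0.2500, 0.4383, 0.3117]
t=6: π = [0.2500, 0.4372, 0.3128]

π = [0.2500, 0.4372, 0.3128]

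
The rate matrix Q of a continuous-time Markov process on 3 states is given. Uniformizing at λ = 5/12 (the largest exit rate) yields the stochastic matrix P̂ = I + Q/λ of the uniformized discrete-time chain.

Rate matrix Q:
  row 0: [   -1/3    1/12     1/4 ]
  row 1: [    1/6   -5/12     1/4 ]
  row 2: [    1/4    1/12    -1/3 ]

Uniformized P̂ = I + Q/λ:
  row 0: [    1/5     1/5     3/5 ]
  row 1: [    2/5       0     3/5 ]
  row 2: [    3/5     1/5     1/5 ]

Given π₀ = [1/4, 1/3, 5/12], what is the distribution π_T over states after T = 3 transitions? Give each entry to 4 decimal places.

t=0: π = [0.2500, 0.3333, 0.4167]
t=1: π = [0.4333, 0.1333, 0.4333]
t=2: π = [0.4000, 0.1733, 0.4267]
t=3: π = [0.4053, 0.1653, 0.4293]

π = [0.4053, 0.1653, 0.4293]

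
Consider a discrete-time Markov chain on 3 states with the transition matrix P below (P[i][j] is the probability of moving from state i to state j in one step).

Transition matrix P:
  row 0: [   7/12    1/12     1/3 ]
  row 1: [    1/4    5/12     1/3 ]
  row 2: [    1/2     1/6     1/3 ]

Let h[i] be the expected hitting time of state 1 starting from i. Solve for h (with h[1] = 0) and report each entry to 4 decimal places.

h = [9.0000, 0.0000, 8.2500]

First-step conditioning: h[1] = 0; for i ≠ 1, h[i] = 1 + Σ_k P[i][k]·h[k].
  h[0] = 1 + 7/12·h[0] + 1/3·h[2]
  h[2] = 1 + 1/2·h[0] + 1/3·h[2]
Solving the 2×2 linear system over states ≠ 1 gives exactly h = [9, 0, 33/4] (h[1] = 0 is the target).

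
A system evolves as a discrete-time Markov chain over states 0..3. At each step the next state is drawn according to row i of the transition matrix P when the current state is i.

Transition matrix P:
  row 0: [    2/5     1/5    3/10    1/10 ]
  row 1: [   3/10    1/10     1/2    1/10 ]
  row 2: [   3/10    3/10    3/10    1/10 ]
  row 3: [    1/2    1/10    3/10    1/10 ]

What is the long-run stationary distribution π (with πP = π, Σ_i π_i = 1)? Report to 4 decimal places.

Balance equations π_j = Σ_i π_i·P[i][j]:
  π_0 = 2/5·π_0 + 3/10·π_1 + 3/10·π_2 + 1/2·π_3
  π_1 = 1/5·π_0 + 1/10·π_1 + 3/10·π_2 + 1/10·π_3
  π_2 = 3/10·π_0 + 1/2·π_1 + 3/10·π_2 + 3/10·π_3
  normalize: π_0 + π_1 + π_2 + π_3 = 1
Solving the linear system gives exactly π = [16/45, 11/54, 46/135, 1/10].

π = [0.3556, 0.2037, 0.3407, 0.1000]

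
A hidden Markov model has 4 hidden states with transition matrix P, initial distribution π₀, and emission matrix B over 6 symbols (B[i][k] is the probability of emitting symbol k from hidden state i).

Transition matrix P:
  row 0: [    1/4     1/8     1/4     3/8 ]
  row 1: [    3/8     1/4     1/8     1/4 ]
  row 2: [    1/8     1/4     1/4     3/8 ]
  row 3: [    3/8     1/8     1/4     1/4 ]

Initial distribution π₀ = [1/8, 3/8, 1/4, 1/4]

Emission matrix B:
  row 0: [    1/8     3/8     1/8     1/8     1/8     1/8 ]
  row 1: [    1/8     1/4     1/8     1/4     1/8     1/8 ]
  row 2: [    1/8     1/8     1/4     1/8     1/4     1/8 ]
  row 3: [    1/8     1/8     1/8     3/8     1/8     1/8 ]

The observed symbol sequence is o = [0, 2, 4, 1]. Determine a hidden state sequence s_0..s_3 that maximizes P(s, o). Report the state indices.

t=0: δ = [1.562e-02, 4.688e-02, 3.125e-02, 3.125e-02]  (obs o_0=0)
t=1: δ = [2.197e-03, 1.465e-03, 1.953e-03, 1.465e-03]  ψ = [1, 1, 2, 1]  (obs o_1=2)
t=2: δ = [6.866e-05, 6.104e-05, 1.373e-04, 1.030e-04]  ψ = [0, 2, 0, 0]  (obs o_2=4)
t=3: δ = [1.448e-05, 8.583e-06, 4.292e-06, 6.437e-06]  ψ = [3, 2, 2, 2]  (obs o_3=1)
backtrack: best end state = 0; path = [1, 0, 3, 0]

path = [1, 0, 3, 0]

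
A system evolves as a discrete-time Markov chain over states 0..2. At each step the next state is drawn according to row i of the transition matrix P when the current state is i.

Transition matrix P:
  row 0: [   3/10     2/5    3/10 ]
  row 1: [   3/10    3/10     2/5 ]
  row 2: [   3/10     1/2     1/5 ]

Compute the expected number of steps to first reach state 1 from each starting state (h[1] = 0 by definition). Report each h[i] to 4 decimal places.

First-step conditioning: h[1] = 0; for i ≠ 1, h[i] = 1 + Σ_k P[i][k]·h[k].
  h[0] = 1 + 3/10·h[0] + 3/10·h[2]
  h[2] = 1 + 3/10·h[0] + 1/5·h[2]
Solving the 2×2 linear system over states ≠ 1 gives exactly h = [110/47, 0, 100/47] (h[1] = 0 is the target).

h = [2.3404, 0.0000, 2.1277]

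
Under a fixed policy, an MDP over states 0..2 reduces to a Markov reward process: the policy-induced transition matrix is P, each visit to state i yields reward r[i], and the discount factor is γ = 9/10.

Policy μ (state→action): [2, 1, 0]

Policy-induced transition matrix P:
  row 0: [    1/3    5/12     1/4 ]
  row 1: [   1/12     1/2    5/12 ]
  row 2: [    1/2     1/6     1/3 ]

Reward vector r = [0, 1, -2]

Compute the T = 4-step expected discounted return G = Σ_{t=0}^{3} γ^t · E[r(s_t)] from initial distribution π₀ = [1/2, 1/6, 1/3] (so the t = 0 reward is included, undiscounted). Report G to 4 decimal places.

G = -1.2077

t=0: π = [0.5000, 0.1667, 0.3333], E[r] = -0.5000, γ^t·E[r] = -0.500000, running G = -0.500000
t=1: π = [0.3472, 0.3472, 0.3056], E[r] = -0.2639, γ^t·E[r] = -0.237500, running G = -0.737500
t=2: π = [0.2975, 0.3692, 0.3333], E[r] = -0.2975, γ^t·E[r] = -0.240938, running G = -0.978438
t=3: π = [0.2966, 0.3641, 0.3393], E[r] = -0.3145, γ^t·E[r] = -0.229289, running G = -1.207727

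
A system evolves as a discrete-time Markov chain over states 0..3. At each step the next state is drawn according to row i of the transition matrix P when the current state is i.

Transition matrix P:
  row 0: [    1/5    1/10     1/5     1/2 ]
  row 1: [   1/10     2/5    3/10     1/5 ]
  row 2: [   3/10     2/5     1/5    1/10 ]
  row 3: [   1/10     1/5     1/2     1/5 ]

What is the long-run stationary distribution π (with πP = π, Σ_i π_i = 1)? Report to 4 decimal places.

Balance equations π_j = Σ_i π_i·P[i][j]:
  π_0 = 1/5·π_0 + 1/10·π_1 + 3/10·π_2 + 1/10·π_3
  π_1 = 1/10·π_0 + 2/5·π_1 + 2/5·π_2 + 1/5·π_3
  π_2 = 1/5·π_0 + 3/10·π_1 + 1/5·π_2 + 1/2·π_3
  normalize: π_0 + π_1 + π_2 + π_3 = 1
Solving the linear system gives exactly π = [45/254, 307/1016, 151/508, 227/1016].

π = [0.1772, 0.3022, 0.2972, 0.2234]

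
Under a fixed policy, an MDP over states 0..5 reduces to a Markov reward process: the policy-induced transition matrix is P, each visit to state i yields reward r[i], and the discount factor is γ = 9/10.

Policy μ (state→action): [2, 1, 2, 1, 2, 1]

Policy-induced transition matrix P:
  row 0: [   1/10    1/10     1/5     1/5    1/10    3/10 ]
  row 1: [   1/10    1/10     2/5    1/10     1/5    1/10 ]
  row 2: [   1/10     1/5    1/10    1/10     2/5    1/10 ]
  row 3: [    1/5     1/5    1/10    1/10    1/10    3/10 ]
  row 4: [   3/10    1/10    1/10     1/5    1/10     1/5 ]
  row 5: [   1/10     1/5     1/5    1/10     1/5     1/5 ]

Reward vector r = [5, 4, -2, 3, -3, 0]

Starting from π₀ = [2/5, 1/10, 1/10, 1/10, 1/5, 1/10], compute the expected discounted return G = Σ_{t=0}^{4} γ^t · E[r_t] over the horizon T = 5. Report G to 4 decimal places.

G = 4.5654

t=0: π = [0.4000, 0.1000, 0.1000, 0.1000, 0.2000, 0.1000], E[r] = 1.9000, γ^t·E[r] = 1.900000, running G = 1.900000
t=1: π = [0.1500, 0.1300, 0.1800, 0.1600, 0.1500, 0.2300], E[r] = 0.9400, γ^t·E[r] = 0.846000, running G = 2.746000
t=2: π = [0.1460, 0.1570, 0.1770, 0.1300, 0.1900, 0.2000], E[r] = 0.8240, γ^t·E[r] = 0.667440, running G = 3.413440
t=3: π = [0.1510, 0.1507, 0.1817, 0.1336, 0.1888, 0.1942], E[r] = 0.8288, γ^t·E[r] = 0.604195, running G = 4.017635
t=4: π = [0.1511, 0.1510, 0.1797, 0.1340, 0.1890, 0.1952], E[r] = 0.8349, γ^t·E[r] = 0.547765, running G = 4.565400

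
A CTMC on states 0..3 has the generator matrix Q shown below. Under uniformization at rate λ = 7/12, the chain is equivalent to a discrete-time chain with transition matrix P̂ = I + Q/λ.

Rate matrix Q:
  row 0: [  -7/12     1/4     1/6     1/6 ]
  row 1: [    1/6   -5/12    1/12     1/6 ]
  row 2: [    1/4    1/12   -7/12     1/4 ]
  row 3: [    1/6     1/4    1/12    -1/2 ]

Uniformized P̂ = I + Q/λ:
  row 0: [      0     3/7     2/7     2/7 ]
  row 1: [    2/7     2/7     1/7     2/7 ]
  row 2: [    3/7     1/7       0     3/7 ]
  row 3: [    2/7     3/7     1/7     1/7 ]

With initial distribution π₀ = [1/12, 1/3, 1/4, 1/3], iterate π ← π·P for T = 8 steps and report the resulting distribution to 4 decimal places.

t=0: π = [0.0833, 0.3333, 0.2500, 0.3333]
t=1: π = [0.2976, 0.3095, 0.1190, 0.2738]
t=2: π = [0.2177, 0.3503, 0.1684, 0.2636]
t=3: π = [0.2476, 0.3304, 0.1499, 0.2721]
t=4: π = [0.2364, 0.3385, 0.1568, 0.2683]
t=5: π = [0.2406, 0.3354, 0.1542, 0.2698]
t=6: π = [0.2390, 0.3366, 0.1552, 0.2692]
t=7: π = [0.2396, 0.3361, 0.1548, 0.2694]
t=8: π = [0.2394, 0.3363, 0.1550, 0.2693]

π = [0.2394, 0.3363, 0.1550, 0.2693]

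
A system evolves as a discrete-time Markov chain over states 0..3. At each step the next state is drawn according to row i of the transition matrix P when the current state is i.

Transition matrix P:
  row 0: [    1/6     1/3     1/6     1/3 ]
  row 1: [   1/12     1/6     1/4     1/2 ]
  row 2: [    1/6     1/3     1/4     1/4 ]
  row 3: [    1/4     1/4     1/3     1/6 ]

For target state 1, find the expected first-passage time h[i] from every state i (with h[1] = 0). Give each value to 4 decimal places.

First-step conditioning: h[1] = 0; for i ≠ 1, h[i] = 1 + Σ_k P[i][k]·h[k].
  h[0] = 1 + 1/6·h[0] + 1/6·h[2] + 1/3·h[3]
  h[2] = 1 + 1/6·h[0] + 1/4·h[2] + 1/4·h[3]
  h[3] = 1 + 1/4·h[0] + 1/3·h[2] + 1/6·h[3]
Solving the 3×3 linear system over states ≠ 1 gives exactly h = [312/97, 0, 310/97, 334/97] (h[1] = 0 is the target).

h = [3.2165, 0.0000, 3.1959, 3.4433]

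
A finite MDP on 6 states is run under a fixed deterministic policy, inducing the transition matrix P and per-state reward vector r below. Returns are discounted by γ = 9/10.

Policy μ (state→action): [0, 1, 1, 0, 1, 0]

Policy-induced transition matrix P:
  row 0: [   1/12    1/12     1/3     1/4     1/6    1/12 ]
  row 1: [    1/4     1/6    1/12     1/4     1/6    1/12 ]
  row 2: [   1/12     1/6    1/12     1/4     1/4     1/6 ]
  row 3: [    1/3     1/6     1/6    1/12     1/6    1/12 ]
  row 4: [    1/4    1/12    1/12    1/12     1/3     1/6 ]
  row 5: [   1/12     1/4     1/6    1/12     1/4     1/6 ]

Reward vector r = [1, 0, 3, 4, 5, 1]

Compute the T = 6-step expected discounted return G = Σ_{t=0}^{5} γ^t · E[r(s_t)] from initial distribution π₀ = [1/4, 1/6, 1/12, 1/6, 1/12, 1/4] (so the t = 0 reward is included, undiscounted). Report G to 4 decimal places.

G = 11.2610

t=0: π = [0.2500, 0.1667, 0.0833, 0.1667, 0.0833, 0.2500], E[r] = 1.8333, γ^t·E[r] = 1.833333, running G = 1.833333
t=1: π = [0.1667, 0.1597, 0.1806, 0.1667, 0.2083, 0.1181], E[r] = 2.5347, γ^t·E[r] = 2.281250, running G = 4.114583
t=2: π = [0.1863, 0.1453, 0.1487, 0.1678, 0.2263, 0.1256], E[r] = 2.5608, γ^t·E[r] = 2.074219, running G = 6.188802
t=3: π = [0.1872, 0.1427, 0.1544, 0.1634, 0.2272, 0.1250], E[r] = 2.5651, γ^t·E[r] = 1.869961, running G = 8.058763
t=4: π = [0.1858, 0.1425, 0.1542, 0.1641, 0.2278, 0.1256], E[r] = 2.5693, γ^t·E[r] = 1.685689, running G = 9.744452
t=5: π = [0.1861, 0.1427, 0.1539, 0.1638, 0.2279, 0.1256], E[r] = 2.5683, γ^t·E[r] = 1.516541, running G = 11.260992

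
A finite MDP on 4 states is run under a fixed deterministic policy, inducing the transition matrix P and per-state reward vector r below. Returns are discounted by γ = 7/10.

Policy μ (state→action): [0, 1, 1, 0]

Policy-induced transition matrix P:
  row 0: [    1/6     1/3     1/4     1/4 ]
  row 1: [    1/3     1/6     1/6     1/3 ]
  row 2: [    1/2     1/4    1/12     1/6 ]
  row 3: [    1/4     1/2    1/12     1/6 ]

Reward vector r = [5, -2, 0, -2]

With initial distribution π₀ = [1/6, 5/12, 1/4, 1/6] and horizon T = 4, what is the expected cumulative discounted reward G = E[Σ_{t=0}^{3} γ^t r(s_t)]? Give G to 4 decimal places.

G = 0.3730

t=0: π = [0.1667, 0.4167, 0.2500, 0.1667], E[r] = -0.3333, γ^t·E[r] = -0.333333, running G = -0.333333
t=1: π = [0.3333, 0.2708, 0.1458, 0.2500], E[r] = 0.6250, γ^t·E[r] = 0.437500, running G = 0.104167
t=2: π = [0.2813, 0.3177, 0.1615, 0.2396], E[r] = 0.2917, γ^t·E[r] = 0.142917, running G = 0.247083
t=3: π = [0.2934, 0.3069, 0.1567, 0.2431], E[r] = 0.3672, γ^t·E[r] = 0.125945, running G = 0.373029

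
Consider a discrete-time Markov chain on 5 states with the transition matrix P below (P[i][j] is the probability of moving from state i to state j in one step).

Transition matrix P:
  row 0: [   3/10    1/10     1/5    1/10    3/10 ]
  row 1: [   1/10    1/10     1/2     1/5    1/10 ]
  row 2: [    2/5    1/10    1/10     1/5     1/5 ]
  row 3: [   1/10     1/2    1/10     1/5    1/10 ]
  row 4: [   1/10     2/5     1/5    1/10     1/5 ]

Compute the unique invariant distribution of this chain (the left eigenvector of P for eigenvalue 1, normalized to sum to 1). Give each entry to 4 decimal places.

Balance equations π_j = Σ_i π_i·P[i][j]:
  π_0 = 3/10·π_0 + 1/10·π_1 + 2/5·π_2 + 1/10·π_3 + 1/10·π_4
  π_1 = 1/10·π_0 + 1/10·π_1 + 1/10·π_2 + 1/2·π_3 + 2/5·π_4
  π_2 = 1/5·π_0 + 1/2·π_1 + 1/10·π_2 + 1/10·π_3 + 1/5·π_4
  π_3 = 1/10·π_0 + 1/5·π_1 + 1/5·π_2 + 1/5·π_3 + 1/10·π_4
  normalize: π_0 + π_1 + π_2 + π_3 + π_4 = 1
Solving the linear system gives exactly π = [1171/5573, 2443/11146, 1265/5573, 1791/11146, 1020/5573].

π = [0.2101, 0.2192, 0.2270, 0.1607, 0.1830]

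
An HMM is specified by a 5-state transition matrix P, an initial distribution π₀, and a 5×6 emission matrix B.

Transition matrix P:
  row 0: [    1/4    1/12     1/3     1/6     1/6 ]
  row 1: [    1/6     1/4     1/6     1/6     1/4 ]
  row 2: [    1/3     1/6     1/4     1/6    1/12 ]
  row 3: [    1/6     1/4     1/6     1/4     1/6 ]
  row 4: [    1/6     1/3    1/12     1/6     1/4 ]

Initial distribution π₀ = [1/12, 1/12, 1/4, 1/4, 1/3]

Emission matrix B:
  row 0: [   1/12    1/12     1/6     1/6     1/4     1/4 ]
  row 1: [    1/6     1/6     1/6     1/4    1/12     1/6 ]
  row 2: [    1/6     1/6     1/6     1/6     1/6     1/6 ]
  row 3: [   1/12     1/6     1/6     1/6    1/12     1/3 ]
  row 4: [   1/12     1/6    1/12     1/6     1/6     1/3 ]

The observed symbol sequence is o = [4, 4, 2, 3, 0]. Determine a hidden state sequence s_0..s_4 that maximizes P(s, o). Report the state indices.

t=0: δ = [2.083e-02, 6.944e-03, 4.167e-02, 2.083e-02, 5.556e-02]  (obs o_0=4)
t=1: δ = [3.472e-03, 1.543e-03, 1.736e-03, 7.716e-04, 2.315e-03]  ψ = [2, 4, 2, 4, 4]  (obs o_1=4)
t=2: δ = [1.447e-04, 1.286e-04, 1.929e-04, 9.645e-05, 4.823e-05]  ψ = [0, 4, 0, 0, 0]  (obs o_2=2)
t=3: δ = [1.072e-05, 8.038e-06, 8.038e-06, 5.358e-06, 5.358e-06]  ψ = [2, 1, 0, 2, 1]  (obs o_3=3)
t=4: δ = [2.233e-07, 3.349e-07, 5.954e-07, 1.488e-07, 1.674e-07]  ψ = [0, 1, 0, 0, 1]  (obs o_4=0)
backtrack: best end state = 2; path = [2, 0, 2, 0, 2]

path = [2, 0, 2, 0, 2]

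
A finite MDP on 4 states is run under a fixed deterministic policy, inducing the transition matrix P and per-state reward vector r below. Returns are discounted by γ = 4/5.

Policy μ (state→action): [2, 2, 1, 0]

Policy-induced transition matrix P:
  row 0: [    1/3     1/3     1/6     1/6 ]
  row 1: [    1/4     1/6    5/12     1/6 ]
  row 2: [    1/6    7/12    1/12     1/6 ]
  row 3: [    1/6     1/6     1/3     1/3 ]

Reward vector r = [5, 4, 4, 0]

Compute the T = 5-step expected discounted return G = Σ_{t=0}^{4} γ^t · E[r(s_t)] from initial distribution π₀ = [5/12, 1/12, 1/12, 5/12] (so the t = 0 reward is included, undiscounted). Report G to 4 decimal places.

G = 10.7282

t=0: π = [0.4167, 0.0833, 0.0833, 0.4167], E[r] = 2.7500, γ^t·E[r] = 2.750000, running G = 2.750000
t=1: π = [0.2431, 0.2708, 0.2500, 0.2361], E[r] = 3.2986, γ^t·E[r] = 2.638889, running G = 5.388889
t=2: π = [0.2297, 0.3113, 0.2529, 0.2060], E[r] = 3.4057, γ^t·E[r] = 2.179630, running G = 7.568519
t=3: π = [0.2309, 0.3103, 0.2578, 0.2010], E[r] = 3.4269, γ^t·E[r] = 1.754568, running G = 9.323086
t=4: π = [0.2310, 0.3126, 0.2563, 0.2002], E[r] = 3.4303, γ^t·E[r] = 1.405068, running G = 10.728155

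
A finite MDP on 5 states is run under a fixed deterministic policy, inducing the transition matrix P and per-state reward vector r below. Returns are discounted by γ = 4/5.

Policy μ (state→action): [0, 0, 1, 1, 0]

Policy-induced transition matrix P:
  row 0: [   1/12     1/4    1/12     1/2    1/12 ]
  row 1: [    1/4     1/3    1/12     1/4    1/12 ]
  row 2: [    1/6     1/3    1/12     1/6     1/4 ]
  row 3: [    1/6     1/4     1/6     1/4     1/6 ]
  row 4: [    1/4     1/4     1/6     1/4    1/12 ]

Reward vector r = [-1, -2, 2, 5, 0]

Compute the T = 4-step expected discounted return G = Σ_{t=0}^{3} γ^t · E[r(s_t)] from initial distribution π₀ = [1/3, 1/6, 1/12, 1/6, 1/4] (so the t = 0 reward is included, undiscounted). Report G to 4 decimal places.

G = 2.3045

t=0: π = [0.3333, 0.1667, 0.0833, 0.1667, 0.2500], E[r] = 0.3333, γ^t·E[r] = 0.333333, running G = 0.333333
t=1: π = [0.1736, 0.2708, 0.1181, 0.3264, 0.1111], E[r] = 1.1528, γ^t·E[r] = 0.922222, running G = 1.255556
t=2: π = [0.1840, 0.2824, 0.1198, 0.2836, 0.1302], E[r] = 0.9086, γ^t·E[r] = 0.581481, running G = 1.837037
t=3: π = [0.1857, 0.2835, 0.1178, 0.2860, 0.1269], E[r] = 0.9130, γ^t·E[r] = 0.467457, running G = 2.304494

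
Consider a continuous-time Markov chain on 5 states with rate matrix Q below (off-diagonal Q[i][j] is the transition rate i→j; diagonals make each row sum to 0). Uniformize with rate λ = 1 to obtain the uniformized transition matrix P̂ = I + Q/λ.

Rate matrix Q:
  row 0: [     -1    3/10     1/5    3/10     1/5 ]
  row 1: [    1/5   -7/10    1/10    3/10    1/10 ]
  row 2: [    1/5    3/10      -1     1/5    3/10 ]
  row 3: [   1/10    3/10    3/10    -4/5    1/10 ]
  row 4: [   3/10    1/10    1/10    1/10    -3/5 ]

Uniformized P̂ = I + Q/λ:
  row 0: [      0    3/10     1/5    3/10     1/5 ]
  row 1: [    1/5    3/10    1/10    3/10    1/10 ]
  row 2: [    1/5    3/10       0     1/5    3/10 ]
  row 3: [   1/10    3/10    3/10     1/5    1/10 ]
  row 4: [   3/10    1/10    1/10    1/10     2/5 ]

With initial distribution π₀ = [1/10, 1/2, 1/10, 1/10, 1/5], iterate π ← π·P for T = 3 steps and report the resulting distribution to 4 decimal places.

π = [0.1660, 0.2600, 0.1454, 0.2219, 0.2067]

t=0: π = [0.1000, 0.5000, 0.1000, 0.1000, 0.2000]
t=1: π = [0.1900, 0.2600, 0.1200, 0.2400, 0.1900]
t=2: π = [0.1570, 0.2620, 0.1550, 0.2260, 0.2000]
t=3: π = [0.1660, 0.2600, 0.1454, 0.2219, 0.2067]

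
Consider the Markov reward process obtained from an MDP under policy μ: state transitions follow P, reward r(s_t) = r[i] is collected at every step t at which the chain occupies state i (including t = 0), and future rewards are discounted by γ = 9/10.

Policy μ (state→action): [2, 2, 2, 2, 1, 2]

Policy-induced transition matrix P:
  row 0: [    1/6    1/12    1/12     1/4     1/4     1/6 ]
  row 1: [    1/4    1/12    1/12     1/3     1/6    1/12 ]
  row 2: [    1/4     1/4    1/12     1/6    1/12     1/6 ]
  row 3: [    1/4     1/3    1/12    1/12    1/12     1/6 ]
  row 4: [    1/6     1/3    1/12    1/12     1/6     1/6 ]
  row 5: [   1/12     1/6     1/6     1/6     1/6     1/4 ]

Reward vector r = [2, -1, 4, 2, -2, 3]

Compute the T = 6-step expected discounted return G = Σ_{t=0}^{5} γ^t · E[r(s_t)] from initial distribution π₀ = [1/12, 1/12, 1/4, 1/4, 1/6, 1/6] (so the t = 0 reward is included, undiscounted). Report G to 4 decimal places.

G = 5.8946

t=0: π = [0.0833, 0.0833, 0.2500, 0.2500, 0.1667, 0.1667], E[r] = 1.7500, γ^t·E[r] = 1.750000, running G = 1.750000
t=1: π = [0.2014, 0.2431, 0.0972, 0.1528, 0.1319, 0.1736], E[r] = 1.1111, γ^t·E[r] = 1.000000, running G = 2.750000
t=2: π = [0.1933, 0.1852, 0.0978, 0.2002, 0.1626, 0.1609], E[r] = 1.1505, γ^t·E[r] = 0.931875, running G = 3.681875
t=3: π = [0.1935, 0.2038, 0.0967, 0.1834, 0.1579, 0.1646], E[r] = 1.1151, γ^t·E[r] = 0.812918, running G = 4.494793
t=4: π = [0.1933, 0.1985, 0.0971, 0.1883, 0.1594, 0.1634], E[r] = 1.1242, γ^t·E[r] = 0.737577, running G = 5.232370
t=5: π = [0.1934, 0.2001, 0.0970, 0.1869, 0.1590, 0.1637], E[r] = 1.1215, γ^t·E[r] = 0.662221, running G = 5.894591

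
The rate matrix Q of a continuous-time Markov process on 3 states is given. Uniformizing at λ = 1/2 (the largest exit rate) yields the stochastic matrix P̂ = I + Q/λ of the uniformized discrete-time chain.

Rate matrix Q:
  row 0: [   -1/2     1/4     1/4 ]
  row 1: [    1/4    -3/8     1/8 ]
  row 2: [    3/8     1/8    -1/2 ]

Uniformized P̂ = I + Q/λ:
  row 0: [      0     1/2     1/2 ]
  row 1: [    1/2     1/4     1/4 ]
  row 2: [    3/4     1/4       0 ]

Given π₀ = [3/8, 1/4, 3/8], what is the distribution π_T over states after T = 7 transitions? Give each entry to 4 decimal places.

π = [0.3818, 0.3439, 0.2744]

t=0: π = [0.3750, 0.2500, 0.3750]
t=1: π = [0.4063, 0.3438, 0.2500]
t=2: π = [0.3594, 0.3516, 0.2891]
t=3: π = [0.3926, 0.3398, 0.2676]
t=4: π = [0.3706, 0.3481, 0.2813]
t=5: π = [0.3850, 0.3427, 0.2723]
t=6: π = [0.3756, 0.3463, 0.2782]
t=7: π = [0.3818, 0.3439, 0.2744]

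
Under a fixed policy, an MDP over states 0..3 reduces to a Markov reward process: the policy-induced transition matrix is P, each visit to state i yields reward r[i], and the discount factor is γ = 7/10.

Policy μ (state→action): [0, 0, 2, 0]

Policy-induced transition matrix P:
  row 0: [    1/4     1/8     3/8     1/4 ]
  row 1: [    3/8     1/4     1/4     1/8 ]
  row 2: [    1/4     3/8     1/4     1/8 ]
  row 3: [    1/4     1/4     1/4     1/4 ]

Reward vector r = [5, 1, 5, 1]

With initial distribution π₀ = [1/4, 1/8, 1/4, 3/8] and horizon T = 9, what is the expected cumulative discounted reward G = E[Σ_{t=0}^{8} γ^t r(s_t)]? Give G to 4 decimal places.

t=0: π = [0.2500, 0.1250, 0.2500, 0.3750], E[r] = 3.0000, γ^t·E[r] = 3.000000, running G = 3.000000
t=1: π = [0.2656, 0.2500, 0.2813, 0.2031], E[r] = 3.1875, γ^t·E[r] = 2.231250, running G = 5.231250
t=2: π = [0.2813, 0.2520, 0.2832, 0.1836], E[r] = 3.2578, γ^t·E[r] = 1.596328, running G = 6.827578
t=3: π = [0.2815, 0.2502, 0.2852, 0.1831], E[r] = 3.2666, γ^t·E[r] = 1.120444, running G = 7.948022
t=4: π = [0.2813, 0.2505, 0.2852, 0.1831], E[r] = 3.2659, γ^t·E[r] = 0.784135, running G = 8.732158
t=5: π = [0.2813, 0.2505, 0.2852, 0.1830], E[r] = 3.2659, γ^t·E[r] = 0.548895, running G = 9.281052
t=6: π = [0.2813, 0.2505, 0.2852, 0.1830], E[r] = 3.2659, γ^t·E[r] = 0.384230, running G = 9.665282
t=7: π = [0.2813, 0.2505, 0.2852, 0.1830], E[r] = 3.2659, γ^t·E[r] = 0.268961, running G = 9.934242
t=8: π = [0.2813, 0.2505, 0.2852, 0.1830], E[r] = 3.2659, γ^t·E[r] = 0.188272, running G = 10.122515

G = 10.1225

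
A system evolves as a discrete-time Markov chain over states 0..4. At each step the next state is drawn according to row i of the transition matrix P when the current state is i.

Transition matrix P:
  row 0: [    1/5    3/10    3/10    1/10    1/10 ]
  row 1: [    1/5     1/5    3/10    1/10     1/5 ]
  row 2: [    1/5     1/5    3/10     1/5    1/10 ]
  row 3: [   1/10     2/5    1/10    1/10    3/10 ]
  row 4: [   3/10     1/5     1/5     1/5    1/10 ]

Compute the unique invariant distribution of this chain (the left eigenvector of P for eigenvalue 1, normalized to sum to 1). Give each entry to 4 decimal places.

Balance equations π_j = Σ_i π_i·P[i][j]:
  π_0 = 1/5·π_0 + 1/5·π_1 + 1/5·π_2 + 1/10·π_3 + 3/10·π_4
  π_1 = 3/10·π_0 + 1/5·π_1 + 1/5·π_2 + 2/5·π_3 + 1/5·π_4
  π_2 = 3/10·π_0 + 3/10·π_1 + 3/10·π_2 + 1/10·π_3 + 1/5·π_4
  π_3 = 1/10·π_0 + 1/10·π_1 + 1/5·π_2 + 1/10·π_3 + 1/5·π_4
  normalize: π_0 + π_1 + π_2 + π_3 + π_4 = 1
Solving the linear system gives exactly π = [2234/11103, 919/3701, 2848/11103, 1565/11103, 1699/11103].

π = [0.2012, 0.2483, 0.2565, 0.1410, 0.1530]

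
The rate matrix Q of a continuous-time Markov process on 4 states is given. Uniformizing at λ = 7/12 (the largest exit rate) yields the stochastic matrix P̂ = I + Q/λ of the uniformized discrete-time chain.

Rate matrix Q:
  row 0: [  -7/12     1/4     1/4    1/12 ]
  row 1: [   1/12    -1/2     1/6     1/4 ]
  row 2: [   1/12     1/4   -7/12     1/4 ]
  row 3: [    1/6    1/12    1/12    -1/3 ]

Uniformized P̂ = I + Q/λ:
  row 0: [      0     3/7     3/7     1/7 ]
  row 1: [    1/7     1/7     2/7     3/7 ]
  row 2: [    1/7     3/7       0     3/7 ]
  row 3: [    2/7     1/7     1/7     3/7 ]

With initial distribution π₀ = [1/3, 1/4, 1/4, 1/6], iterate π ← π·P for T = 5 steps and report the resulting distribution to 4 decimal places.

t=0: π = [0.3333, 0.2500, 0.2500, 0.1667]
t=1: π = [0.1190, 0.3095, 0.2381, 0.3333]
t=2: π = [0.1735, 0.2449, 0.1871, 0.3946]
t=3: π = [0.1744, 0.2459, 0.2007, 0.3790]
t=4: π = [0.1721, 0.2500, 0.1992, 0.3787]
t=5: π = [0.1724, 0.2489, 0.1993, 0.3794]

π = [0.1724, 0.2489, 0.1993, 0.3794]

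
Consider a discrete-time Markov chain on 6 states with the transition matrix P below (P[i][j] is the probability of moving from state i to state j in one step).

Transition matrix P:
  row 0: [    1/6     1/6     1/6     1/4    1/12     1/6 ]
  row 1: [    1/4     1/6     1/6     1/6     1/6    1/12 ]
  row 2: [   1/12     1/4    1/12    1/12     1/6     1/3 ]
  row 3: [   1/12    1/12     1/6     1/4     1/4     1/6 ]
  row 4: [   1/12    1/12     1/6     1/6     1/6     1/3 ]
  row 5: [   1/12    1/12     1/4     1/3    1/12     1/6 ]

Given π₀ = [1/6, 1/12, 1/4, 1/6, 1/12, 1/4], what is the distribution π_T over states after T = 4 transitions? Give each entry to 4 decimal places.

t=0: π = [0.1667, 0.0833, 0.2500, 0.1667, 0.0833, 0.2500]
t=1: π = [0.1111, 0.1458, 0.1667, 0.2153, 0.1458, 0.2153]
t=2: π = [0.1169, 0.1325, 0.1707, 0.2159, 0.1574, 0.2066]
t=3: π = [0.1152, 0.1326, 0.1697, 0.2146, 0.1577, 0.2103]
t=4: π = [0.1150, 0.1323, 0.1701, 0.2151, 0.1574, 0.2102]

π = [0.1150, 0.1323, 0.1701, 0.2151, 0.1574, 0.2102]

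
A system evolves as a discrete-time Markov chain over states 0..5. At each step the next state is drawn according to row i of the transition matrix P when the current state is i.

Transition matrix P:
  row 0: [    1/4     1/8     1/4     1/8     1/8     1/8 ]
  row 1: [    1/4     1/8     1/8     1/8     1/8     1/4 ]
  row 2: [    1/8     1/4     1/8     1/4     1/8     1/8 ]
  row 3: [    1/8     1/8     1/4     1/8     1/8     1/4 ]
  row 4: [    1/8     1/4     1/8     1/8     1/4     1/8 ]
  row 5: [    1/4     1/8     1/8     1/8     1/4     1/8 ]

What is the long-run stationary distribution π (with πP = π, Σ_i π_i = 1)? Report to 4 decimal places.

Balance equations π_j = Σ_i π_i·P[i][j]:
  π_0 = 1/4·π_0 + 1/4·π_1 + 1/8·π_2 + 1/8·π_3 + 1/8·π_4 + 1/4·π_5
  π_1 = 1/8·π_0 + 1/8·π_1 + 1/4·π_2 + 1/8·π_3 + 1/4·π_4 + 1/8·π_5
  π_2 = 1/4·π_0 + 1/8·π_1 + 1/8·π_2 + 1/4·π_3 + 1/8·π_4 + 1/8·π_5
  π_3 = 1/8·π_0 + 1/8·π_1 + 1/4·π_2 + 1/8·π_3 + 1/8·π_4 + 1/8·π_5
  π_4 = 1/8·π_0 + 1/8·π_1 + 1/8·π_2 + 1/8·π_3 + 1/4·π_4 + 1/4·π_5
  normalize: π_0 + π_1 + π_2 + π_3 + π_4 + π_5 = 1
Solving the linear system gives exactly π = [6228/32761, 5460/32761, 5471/32761, 4779/32761, 5448/32761, 5375/32761].

π = [0.1901, 0.1667, 0.1670, 0.1459, 0.1663, 0.1641]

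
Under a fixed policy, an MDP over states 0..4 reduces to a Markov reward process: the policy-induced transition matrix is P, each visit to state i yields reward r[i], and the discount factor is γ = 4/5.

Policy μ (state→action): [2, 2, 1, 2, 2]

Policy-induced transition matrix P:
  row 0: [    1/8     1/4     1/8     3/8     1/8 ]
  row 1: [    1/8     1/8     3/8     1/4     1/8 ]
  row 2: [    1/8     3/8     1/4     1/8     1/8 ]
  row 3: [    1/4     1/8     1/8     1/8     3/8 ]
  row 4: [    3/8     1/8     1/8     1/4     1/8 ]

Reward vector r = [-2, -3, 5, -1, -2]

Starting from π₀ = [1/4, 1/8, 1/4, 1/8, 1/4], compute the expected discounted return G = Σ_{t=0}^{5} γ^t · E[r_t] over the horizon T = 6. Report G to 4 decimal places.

G = -1.8649

t=0: π = [0.2500, 0.1250, 0.2500, 0.1250, 0.2500], E[r] = -0.2500, γ^t·E[r] = -0.250000, running G = -0.250000
t=1: π = [0.2031, 0.2188, 0.1875, 0.2344, 0.1563], E[r] = -0.6719, γ^t·E[r] = -0.537500, running G = -0.787500
t=2: π = [0.1934, 0.1973, 0.2031, 0.2227, 0.1836], E[r] = -0.5527, γ^t·E[r] = -0.353750, running G = -1.141250
t=3: π = [0.1987, 0.2000, 0.1997, 0.2209, 0.1807], E[r] = -0.5811, γ^t·E[r] = -0.297500, running G = -1.438750
t=4: π = [0.1978, 0.1998, 0.2000, 0.2223, 0.1802], E[r] = -0.5779, γ^t·E[r] = -0.236688, running G = -1.675438
t=5: π = [0.1978, 0.1997, 0.1999, 0.2219, 0.1806], E[r] = -0.5782, γ^t·E[r] = -0.189469, running G = -1.864906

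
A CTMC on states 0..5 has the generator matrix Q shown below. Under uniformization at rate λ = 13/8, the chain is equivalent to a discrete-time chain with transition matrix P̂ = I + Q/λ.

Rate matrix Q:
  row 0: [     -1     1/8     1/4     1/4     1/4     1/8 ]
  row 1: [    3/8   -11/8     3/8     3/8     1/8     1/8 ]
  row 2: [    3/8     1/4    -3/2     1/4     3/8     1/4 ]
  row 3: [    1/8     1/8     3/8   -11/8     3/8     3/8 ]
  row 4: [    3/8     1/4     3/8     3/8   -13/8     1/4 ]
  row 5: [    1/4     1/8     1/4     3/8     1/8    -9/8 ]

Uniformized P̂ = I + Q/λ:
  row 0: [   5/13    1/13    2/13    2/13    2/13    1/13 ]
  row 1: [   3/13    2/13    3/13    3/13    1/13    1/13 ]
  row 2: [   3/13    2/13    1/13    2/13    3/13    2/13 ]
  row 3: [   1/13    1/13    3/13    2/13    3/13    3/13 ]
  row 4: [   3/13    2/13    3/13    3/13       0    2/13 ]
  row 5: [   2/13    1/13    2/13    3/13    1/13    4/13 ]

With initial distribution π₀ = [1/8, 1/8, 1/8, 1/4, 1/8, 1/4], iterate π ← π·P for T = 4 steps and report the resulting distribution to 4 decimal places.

π = [0.2231, 0.1094, 0.1738, 0.1860, 0.1388, 0.1689]

t=0: π = [0.1250, 0.1250, 0.1250, 0.2500, 0.1250, 0.2500]
t=1: π = [0.1923, 0.1058, 0.1827, 0.1923, 0.1346, 0.1923]
t=2: π = [0.2160, 0.1095, 0.1731, 0.1871, 0.1391, 0.1753]
t=3: π = [0.2217, 0.1094, 0.1740, 0.1864, 0.1383, 0.1702]
t=4: π = [0.2231, 0.1094, 0.1738, 0.1860, 0.1388, 0.1689]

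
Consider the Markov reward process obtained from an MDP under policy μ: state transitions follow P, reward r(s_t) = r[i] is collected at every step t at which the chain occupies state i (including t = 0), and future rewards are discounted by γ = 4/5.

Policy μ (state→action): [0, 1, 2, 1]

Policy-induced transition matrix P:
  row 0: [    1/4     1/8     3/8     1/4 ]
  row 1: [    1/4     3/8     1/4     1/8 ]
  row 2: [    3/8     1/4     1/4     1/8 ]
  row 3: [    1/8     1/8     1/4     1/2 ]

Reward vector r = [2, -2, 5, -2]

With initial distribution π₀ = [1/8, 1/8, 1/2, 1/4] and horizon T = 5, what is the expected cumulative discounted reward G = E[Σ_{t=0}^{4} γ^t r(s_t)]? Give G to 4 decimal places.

G = 4.3473

t=0: π = [0.1250, 0.1250, 0.5000, 0.2500], E[r] = 2.0000, γ^t·E[r] = 2.000000, running G = 2.000000
t=1: π = [0.2813, 0.2188, 0.2656, 0.2344], E[r] = 0.9844, γ^t·E[r] = 0.787500, running G = 2.787500
t=2: π = [0.2539, 0.2129, 0.2852, 0.2480], E[r] = 1.0117, γ^t·E[r] = 0.647500, running G = 3.435000
t=3: π = [0.2546, 0.2139, 0.2817, 0.2498], E[r] = 0.9907, γ^t·E[r] = 0.507250, running G = 3.942250
t=4: π = [0.2540, 0.2137, 0.2818, 0.2505], E[r] = 0.9888, γ^t·E[r] = 0.405013, running G = 4.347263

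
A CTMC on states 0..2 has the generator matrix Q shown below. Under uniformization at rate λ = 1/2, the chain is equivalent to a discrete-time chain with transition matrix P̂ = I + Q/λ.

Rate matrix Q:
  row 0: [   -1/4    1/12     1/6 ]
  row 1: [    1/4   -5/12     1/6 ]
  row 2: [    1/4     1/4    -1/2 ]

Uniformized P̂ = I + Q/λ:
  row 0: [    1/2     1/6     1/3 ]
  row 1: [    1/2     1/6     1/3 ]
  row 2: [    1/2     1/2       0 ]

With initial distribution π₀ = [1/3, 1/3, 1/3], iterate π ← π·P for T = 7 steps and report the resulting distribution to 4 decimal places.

π = [0.5000, 0.2500, 0.2500]

t=0: π = [0.3333, 0.3333, 0.3333]
t=1: π = [0.5000, 0.2778, 0.2222]
t=2: π = [0.5000, 0.2407, 0.2593]
t=3: π = [0.5000, 0.2531, 0.2469]
t=4: π = [0.5000, 0.2490, 0.2510]
t=5: π = [0.5000, 0.2503, 0.2497]
t=6: π = [0.5000, 0.2499, 0.2501]
t=7: π = [0.5000, 0.2500, 0.2500]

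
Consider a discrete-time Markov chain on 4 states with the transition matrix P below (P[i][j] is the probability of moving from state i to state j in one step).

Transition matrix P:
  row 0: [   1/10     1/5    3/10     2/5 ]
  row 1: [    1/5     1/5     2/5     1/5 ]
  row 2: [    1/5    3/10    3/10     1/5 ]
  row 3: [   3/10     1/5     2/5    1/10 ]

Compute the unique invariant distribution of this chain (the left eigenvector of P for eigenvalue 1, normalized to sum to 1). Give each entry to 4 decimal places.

Balance equations π_j = Σ_i π_i·P[i][j]:
  π_0 = 1/10·π_0 + 1/5·π_1 + 1/5·π_2 + 3/10·π_3
  π_1 = 1/5·π_0 + 1/5·π_1 + 3/10·π_2 + 1/5·π_3
  π_2 = 3/10·π_0 + 2/5·π_1 + 3/10·π_2 + 2/5·π_3
  normalize: π_0 + π_1 + π_2 + π_3 = 1
Solving the linear system gives exactly π = [24/119, 307/1309, 452/1309, 26/119].

π = [0.2017, 0.2345, 0.3453, 0.2185]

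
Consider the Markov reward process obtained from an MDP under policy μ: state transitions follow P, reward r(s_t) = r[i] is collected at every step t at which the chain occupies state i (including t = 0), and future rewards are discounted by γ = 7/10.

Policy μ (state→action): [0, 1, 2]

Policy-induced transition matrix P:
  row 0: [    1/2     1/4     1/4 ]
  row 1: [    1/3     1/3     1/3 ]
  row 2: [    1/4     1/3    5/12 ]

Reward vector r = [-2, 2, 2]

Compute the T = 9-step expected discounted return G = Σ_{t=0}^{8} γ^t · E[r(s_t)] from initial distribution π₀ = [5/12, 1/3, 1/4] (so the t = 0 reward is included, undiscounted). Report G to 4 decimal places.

t=0: π = [0.4167, 0.3333, 0.2500], E[r] = 0.3333, γ^t·E[r] = 0.333333, running G = 0.333333
t=1: π = [0.3819, 0.2986, 0.3194], E[r] = 0.4722, γ^t·E[r] = 0.330556, running G = 0.663889
t=2: π = [0.3704, 0.3015, 0.3281], E[r] = 0.5185, γ^t·E[r] = 0.254074, running G = 0.917963
t=3: π = [0.3677, 0.3025, 0.3298], E[r] = 0.5291, γ^t·E[r] = 0.181491, running G = 1.099454
t=4: π = [0.3671, 0.3027, 0.3302], E[r] = 0.5315, γ^t·E[r] = 0.127603, running G = 1.227057
t=5: π = [0.3670, 0.3027, 0.3303], E[r] = 0.5320, γ^t·E[r] = 0.089408, running G = 1.316465
t=6: π = [0.3670, 0.3027, 0.3303], E[r] = 0.5321, γ^t·E[r] = 0.062599, running G = 1.379064
t=7: π = [0.3670, 0.3028, 0.3303], E[r] = 0.5321, γ^t·E[r] = 0.043821, running G = 1.422885
t=8: π = [0.3670, 0.3028, 0.3303], E[r] = 0.5321, γ^t·E[r] = 0.030675, running G = 1.453560

G = 1.4536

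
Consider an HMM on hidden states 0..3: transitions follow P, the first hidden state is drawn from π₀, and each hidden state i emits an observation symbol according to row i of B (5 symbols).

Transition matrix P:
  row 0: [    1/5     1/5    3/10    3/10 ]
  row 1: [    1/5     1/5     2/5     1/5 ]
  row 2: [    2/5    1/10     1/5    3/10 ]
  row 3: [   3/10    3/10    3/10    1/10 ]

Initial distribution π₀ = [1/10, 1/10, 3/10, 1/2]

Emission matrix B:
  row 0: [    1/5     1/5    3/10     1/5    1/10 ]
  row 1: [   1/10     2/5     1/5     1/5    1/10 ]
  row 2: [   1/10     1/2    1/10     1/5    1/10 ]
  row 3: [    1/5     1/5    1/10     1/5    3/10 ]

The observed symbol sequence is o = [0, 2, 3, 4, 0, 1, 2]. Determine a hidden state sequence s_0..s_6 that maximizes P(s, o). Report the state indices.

t=0: δ = [2.000e-02, 1.000e-02, 3.000e-02, 1.000e-01]  (obs o_0=0)
t=1: δ = [9.000e-03, 6.000e-03, 3.000e-03, 1.000e-03]  ψ = [3, 3, 3, 3]  (obs o_1=2)
t=2: δ = [3.600e-04, 3.600e-04, 5.400e-04, 5.400e-04]  ψ = [0, 0, 0, 0]  (obs o_2=3)
t=3: δ = [2.160e-05, 1.620e-05, 1.620e-05, 4.860e-05]  ψ = [2, 3, 3, 2]  (obs o_3=4)
t=4: δ = [2.916e-06, 1.458e-06, 1.458e-06, 1.296e-06]  ψ = [3, 3, 3, 0]  (obs o_4=0)
t=5: δ = [1.166e-07, 2.333e-07, 4.374e-07, 1.750e-07]  ψ = [0, 0, 0, 0]  (obs o_5=1)
t=6: δ = [5.249e-08, 1.050e-08, 9.331e-09, 1.312e-08]  ψ = [2, 3, 1, 2]  (obs o_6=2)
backtrack: best end state = 0; path = [3, 0, 2, 3, 0, 2, 0]

path = [3, 0, 2, 3, 0, 2, 0]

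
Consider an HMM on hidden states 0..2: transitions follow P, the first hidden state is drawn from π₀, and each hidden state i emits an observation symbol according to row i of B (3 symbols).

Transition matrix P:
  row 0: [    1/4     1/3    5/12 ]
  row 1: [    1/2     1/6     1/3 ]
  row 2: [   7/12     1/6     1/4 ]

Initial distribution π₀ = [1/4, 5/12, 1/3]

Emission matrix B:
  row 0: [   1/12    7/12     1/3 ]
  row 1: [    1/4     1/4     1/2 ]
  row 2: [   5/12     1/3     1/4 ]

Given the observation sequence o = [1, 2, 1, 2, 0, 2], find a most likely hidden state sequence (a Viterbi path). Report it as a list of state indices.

t=0: δ = [1.458e-01, 1.042e-01, 1.111e-01]  (obs o_0=1)
t=1: δ = [2.160e-02, 2.431e-02, 1.519e-02]  ψ = [2, 0, 0]  (obs o_1=2)
t=2: δ = [7.089e-03, 1.800e-03, 3.001e-03]  ψ = [1, 0, 0]  (obs o_2=1)
t=3: δ = [5.908e-04, 1.182e-03, 7.385e-04]  ψ = [0, 0, 0]  (obs o_3=2)
t=4: δ = [4.923e-05, 4.923e-05, 1.641e-04]  ψ = [1, 0, 1]  (obs o_4=0)
t=5: δ = [3.191e-05, 1.368e-05, 1.026e-05]  ψ = [2, 2, 2]  (obs o_5=2)
backtrack: best end state = 0; path = [0, 1, 0, 1, 2, 0]

path = [0, 1, 0, 1, 2, 0]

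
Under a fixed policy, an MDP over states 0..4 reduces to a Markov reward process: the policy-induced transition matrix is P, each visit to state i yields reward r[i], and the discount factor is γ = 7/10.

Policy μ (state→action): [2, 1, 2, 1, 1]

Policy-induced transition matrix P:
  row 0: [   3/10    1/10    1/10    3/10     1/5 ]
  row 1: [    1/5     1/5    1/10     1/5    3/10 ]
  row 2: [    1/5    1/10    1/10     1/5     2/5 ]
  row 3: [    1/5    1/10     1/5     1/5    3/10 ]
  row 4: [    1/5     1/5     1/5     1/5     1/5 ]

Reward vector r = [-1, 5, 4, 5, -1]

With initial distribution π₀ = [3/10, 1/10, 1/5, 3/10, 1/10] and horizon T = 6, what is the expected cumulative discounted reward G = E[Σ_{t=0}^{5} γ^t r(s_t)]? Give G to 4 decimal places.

t=0: π = [0.3000, 0.1000, 0.2000, 0.3000, 0.1000], E[r] = 2.4000, γ^t·E[r] = 2.400000, running G = 2.400000
t=1: π = [0.2300, 0.1200, 0.1400, 0.2300, 0.2800], E[r] = 1.8000, γ^t·E[r] = 1.260000, running G = 3.660000
t=2: π = [0.2230, 0.1400, 0.1510, 0.2230, 0.2630], E[r] = 1.9330, γ^t·E[r] = 0.947170, running G = 4.607170
t=3: π = [0.2223, 0.1403, 0.1486, 0.2223, 0.2665], E[r] = 1.9186, γ^t·E[r] = 0.658080, running G = 5.265250
t=4: π = [0.2222, 0.1407, 0.1489, 0.2222, 0.2660], E[r] = 1.9219, γ^t·E[r] = 0.461439, running G = 5.726688
t=5: π = [0.2222, 0.1407, 0.1488, 0.2222, 0.2661], E[r] = 1.9214, γ^t·E[r] = 0.322936, running G = 6.049625

G = 6.0496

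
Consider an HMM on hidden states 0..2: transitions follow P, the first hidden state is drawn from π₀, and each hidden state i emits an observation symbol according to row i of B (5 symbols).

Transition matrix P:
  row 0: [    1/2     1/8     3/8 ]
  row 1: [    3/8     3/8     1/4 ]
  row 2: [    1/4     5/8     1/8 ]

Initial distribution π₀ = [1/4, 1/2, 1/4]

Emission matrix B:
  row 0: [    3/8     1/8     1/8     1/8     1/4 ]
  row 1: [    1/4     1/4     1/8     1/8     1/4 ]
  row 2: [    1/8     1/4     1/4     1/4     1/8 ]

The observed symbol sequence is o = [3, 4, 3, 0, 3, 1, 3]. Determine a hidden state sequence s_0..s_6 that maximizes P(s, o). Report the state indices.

t=0: δ = [3.125e-02, 6.250e-02, 6.250e-02]  (obs o_0=3)
t=1: δ = [5.859e-03, 9.766e-03, 1.953e-03]  ψ = [1, 2, 1]  (obs o_1=4)
t=2: δ = [4.578e-04, 4.578e-04, 6.104e-04]  ψ = [1, 1, 1]  (obs o_2=3)
t=3: δ = [8.583e-05, 9.537e-05, 2.146e-05]  ψ = [0, 2, 0]  (obs o_3=0)
t=4: δ = [5.364e-06, 4.470e-06, 8.047e-06]  ψ = [0, 1, 0]  (obs o_4=3)
t=5: δ = [3.353e-07, 1.257e-06, 5.029e-07]  ψ = [0, 2, 0]  (obs o_5=1)
t=6: δ = [5.894e-08, 5.894e-08, 7.858e-08]  ψ = [1, 1, 1]  (obs o_6=3)
backtrack: best end state = 2; path = [2, 1, 0, 0, 2, 1, 2]

path = [2, 1, 0, 0, 2, 1, 2]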